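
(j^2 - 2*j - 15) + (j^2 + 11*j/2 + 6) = 2*j^2 + 7*j/2 - 9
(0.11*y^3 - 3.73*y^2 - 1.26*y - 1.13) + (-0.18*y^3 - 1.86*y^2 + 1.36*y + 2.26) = -0.07*y^3 - 5.59*y^2 + 0.1*y + 1.13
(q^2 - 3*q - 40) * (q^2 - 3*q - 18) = q^4 - 6*q^3 - 49*q^2 + 174*q + 720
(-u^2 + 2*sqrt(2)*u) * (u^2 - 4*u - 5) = -u^4 + 2*sqrt(2)*u^3 + 4*u^3 - 8*sqrt(2)*u^2 + 5*u^2 - 10*sqrt(2)*u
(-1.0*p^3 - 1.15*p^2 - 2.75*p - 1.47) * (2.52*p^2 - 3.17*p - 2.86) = -2.52*p^5 + 0.272*p^4 - 0.424500000000001*p^3 + 8.3021*p^2 + 12.5249*p + 4.2042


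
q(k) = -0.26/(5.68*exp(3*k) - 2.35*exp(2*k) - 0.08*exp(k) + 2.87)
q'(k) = -0.26*(-17.04*exp(3*k) + 4.7*exp(2*k) + 0.08*exp(k))/(5.68*exp(3*k) - 2.35*exp(2*k) - 0.08*exp(k) + 2.87)^2 = (4.4304*exp(2*k) - 1.222*exp(k) - 0.0208)*exp(k)/(5.68*exp(3*k) - 2.35*exp(2*k) - 0.08*exp(k) + 2.87)^2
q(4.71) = -0.00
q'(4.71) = 0.00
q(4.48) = -0.00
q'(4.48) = 0.00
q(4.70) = -0.00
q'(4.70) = 0.00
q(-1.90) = -0.09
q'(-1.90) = -0.00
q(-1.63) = -0.09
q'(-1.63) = -0.00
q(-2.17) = -0.09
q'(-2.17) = -0.00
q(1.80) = -0.00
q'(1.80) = 0.00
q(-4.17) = -0.09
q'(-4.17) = -0.00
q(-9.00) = -0.09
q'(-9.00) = 0.00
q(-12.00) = -0.09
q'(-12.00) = 0.00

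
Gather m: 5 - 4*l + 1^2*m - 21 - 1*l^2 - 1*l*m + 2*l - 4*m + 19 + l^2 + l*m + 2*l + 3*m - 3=0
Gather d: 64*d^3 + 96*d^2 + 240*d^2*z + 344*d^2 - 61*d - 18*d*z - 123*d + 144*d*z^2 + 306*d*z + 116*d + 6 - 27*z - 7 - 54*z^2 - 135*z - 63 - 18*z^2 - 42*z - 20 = 64*d^3 + d^2*(240*z + 440) + d*(144*z^2 + 288*z - 68) - 72*z^2 - 204*z - 84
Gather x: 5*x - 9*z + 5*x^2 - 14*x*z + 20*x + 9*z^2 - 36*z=5*x^2 + x*(25 - 14*z) + 9*z^2 - 45*z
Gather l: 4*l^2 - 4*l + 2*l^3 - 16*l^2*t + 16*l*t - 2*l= 2*l^3 + l^2*(4 - 16*t) + l*(16*t - 6)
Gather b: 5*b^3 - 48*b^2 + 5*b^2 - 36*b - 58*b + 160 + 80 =5*b^3 - 43*b^2 - 94*b + 240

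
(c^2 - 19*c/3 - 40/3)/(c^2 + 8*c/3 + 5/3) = (c - 8)/(c + 1)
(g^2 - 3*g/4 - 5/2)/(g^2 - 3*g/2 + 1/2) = (4*g^2 - 3*g - 10)/(2*(2*g^2 - 3*g + 1))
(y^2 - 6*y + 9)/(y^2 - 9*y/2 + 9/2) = 2*(y - 3)/(2*y - 3)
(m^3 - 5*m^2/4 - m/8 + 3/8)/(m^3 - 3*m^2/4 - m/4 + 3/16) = 2*(m - 1)/(2*m - 1)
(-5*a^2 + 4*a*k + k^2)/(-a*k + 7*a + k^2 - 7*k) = (5*a + k)/(k - 7)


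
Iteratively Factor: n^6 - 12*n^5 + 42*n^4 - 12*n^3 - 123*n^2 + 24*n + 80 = (n - 5)*(n^5 - 7*n^4 + 7*n^3 + 23*n^2 - 8*n - 16) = (n - 5)*(n + 1)*(n^4 - 8*n^3 + 15*n^2 + 8*n - 16) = (n - 5)*(n - 1)*(n + 1)*(n^3 - 7*n^2 + 8*n + 16) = (n - 5)*(n - 4)*(n - 1)*(n + 1)*(n^2 - 3*n - 4) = (n - 5)*(n - 4)*(n - 1)*(n + 1)^2*(n - 4)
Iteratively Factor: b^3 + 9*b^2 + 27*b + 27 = (b + 3)*(b^2 + 6*b + 9) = (b + 3)^2*(b + 3)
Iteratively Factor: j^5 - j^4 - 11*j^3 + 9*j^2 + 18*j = (j - 3)*(j^4 + 2*j^3 - 5*j^2 - 6*j) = (j - 3)*(j + 1)*(j^3 + j^2 - 6*j) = j*(j - 3)*(j + 1)*(j^2 + j - 6) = j*(j - 3)*(j + 1)*(j + 3)*(j - 2)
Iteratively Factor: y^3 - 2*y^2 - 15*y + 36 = (y - 3)*(y^2 + y - 12) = (y - 3)^2*(y + 4)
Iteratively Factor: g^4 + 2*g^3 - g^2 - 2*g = (g)*(g^3 + 2*g^2 - g - 2) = g*(g - 1)*(g^2 + 3*g + 2) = g*(g - 1)*(g + 2)*(g + 1)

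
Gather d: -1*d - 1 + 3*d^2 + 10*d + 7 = 3*d^2 + 9*d + 6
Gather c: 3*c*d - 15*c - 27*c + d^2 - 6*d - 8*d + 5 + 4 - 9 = c*(3*d - 42) + d^2 - 14*d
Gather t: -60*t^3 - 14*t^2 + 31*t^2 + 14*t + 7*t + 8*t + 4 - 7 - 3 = -60*t^3 + 17*t^2 + 29*t - 6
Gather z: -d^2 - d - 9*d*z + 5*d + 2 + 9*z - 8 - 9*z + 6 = -d^2 - 9*d*z + 4*d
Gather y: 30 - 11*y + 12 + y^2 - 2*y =y^2 - 13*y + 42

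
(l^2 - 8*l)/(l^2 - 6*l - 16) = l/(l + 2)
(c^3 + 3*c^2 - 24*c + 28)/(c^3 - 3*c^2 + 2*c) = (c^2 + 5*c - 14)/(c*(c - 1))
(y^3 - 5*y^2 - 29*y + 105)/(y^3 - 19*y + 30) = (y - 7)/(y - 2)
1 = 1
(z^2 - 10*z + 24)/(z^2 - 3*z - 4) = (z - 6)/(z + 1)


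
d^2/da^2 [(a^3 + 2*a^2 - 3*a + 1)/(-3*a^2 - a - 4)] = 22*(4*a^3 + 3*a^2 - 15*a - 3)/(27*a^6 + 27*a^5 + 117*a^4 + 73*a^3 + 156*a^2 + 48*a + 64)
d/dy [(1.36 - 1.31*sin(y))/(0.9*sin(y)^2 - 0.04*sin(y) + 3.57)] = (1.179*sin(y)^2 - 2.448*sin(y) - 4.6223)*cos(y)/(0.81*sin(y)^4 - 0.072*sin(y)^3 + 6.4276*sin(y)^2 - 0.2856*sin(y) + 12.7449)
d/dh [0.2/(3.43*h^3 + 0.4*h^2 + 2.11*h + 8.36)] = (-2.058*h^2 - 0.16*h - 0.422)/(3.43*h^3 + 0.4*h^2 + 2.11*h + 8.36)^2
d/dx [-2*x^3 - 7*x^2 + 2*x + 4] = -6*x^2 - 14*x + 2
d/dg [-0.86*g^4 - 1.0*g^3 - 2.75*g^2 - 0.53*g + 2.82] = -3.44*g^3 - 3.0*g^2 - 5.5*g - 0.53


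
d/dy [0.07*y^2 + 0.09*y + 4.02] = 0.14*y + 0.09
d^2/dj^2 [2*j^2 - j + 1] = 4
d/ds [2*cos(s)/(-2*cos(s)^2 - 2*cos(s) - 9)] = 2*(8 - cos(2*s))*sin(s)/(2*cos(s) + cos(2*s) + 10)^2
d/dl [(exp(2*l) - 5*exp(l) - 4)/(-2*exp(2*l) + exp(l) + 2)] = (-9*exp(2*l) - 12*exp(l) - 6)*exp(l)/(4*exp(4*l) - 4*exp(3*l) - 7*exp(2*l) + 4*exp(l) + 4)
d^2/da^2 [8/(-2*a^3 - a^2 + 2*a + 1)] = 16*((6*a + 1)*(2*a^3 + a^2 - 2*a - 1) - 4*(3*a^2 + a - 1)^2)/(2*a^3 + a^2 - 2*a - 1)^3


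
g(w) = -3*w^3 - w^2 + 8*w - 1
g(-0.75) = -6.30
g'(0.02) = 7.96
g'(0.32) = 6.44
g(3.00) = -67.00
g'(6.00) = -328.00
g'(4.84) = -212.51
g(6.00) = -637.00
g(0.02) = -0.84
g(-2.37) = 14.36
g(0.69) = 3.06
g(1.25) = 1.58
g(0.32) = 1.36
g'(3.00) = -79.00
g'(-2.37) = -37.81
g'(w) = -9*w^2 - 2*w + 8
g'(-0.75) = 4.44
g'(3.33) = -98.46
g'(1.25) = -8.56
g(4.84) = -325.85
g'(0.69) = 2.34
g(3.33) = -96.23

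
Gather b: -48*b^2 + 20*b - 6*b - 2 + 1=-48*b^2 + 14*b - 1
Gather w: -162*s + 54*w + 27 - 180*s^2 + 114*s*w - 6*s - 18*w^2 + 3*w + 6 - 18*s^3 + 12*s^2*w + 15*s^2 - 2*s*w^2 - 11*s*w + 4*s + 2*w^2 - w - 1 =-18*s^3 - 165*s^2 - 164*s + w^2*(-2*s - 16) + w*(12*s^2 + 103*s + 56) + 32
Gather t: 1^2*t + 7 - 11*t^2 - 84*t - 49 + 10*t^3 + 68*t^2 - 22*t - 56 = 10*t^3 + 57*t^2 - 105*t - 98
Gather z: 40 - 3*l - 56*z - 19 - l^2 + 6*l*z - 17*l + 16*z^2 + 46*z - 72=-l^2 - 20*l + 16*z^2 + z*(6*l - 10) - 51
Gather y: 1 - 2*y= 1 - 2*y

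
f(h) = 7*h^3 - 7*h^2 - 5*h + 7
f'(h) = 21*h^2 - 14*h - 5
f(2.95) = 111.04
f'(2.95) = 136.45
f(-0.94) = -0.30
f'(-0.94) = 26.72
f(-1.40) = -18.93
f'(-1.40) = 55.76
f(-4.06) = -556.55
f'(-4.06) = 398.00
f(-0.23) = 7.69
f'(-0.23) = -0.67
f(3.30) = 165.83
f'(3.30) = 177.49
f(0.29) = 5.13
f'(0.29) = -7.29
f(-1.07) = -4.24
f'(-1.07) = 34.02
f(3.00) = 118.00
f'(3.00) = 142.00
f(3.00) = 118.00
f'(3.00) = 142.00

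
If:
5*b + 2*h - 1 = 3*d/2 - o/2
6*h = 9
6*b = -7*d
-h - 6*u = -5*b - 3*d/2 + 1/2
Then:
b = 21*u/13 + 7/13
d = -18*u/13 - 6/13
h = 3/2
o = -264*u/13 - 140/13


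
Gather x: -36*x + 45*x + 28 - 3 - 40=9*x - 15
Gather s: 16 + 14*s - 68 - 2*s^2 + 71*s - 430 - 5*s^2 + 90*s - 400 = -7*s^2 + 175*s - 882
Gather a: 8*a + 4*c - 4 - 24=8*a + 4*c - 28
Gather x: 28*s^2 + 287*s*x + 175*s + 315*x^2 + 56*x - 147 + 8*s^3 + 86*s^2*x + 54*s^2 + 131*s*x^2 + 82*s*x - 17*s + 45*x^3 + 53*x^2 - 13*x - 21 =8*s^3 + 82*s^2 + 158*s + 45*x^3 + x^2*(131*s + 368) + x*(86*s^2 + 369*s + 43) - 168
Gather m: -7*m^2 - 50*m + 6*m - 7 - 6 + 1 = -7*m^2 - 44*m - 12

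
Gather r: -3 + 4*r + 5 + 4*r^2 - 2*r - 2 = 4*r^2 + 2*r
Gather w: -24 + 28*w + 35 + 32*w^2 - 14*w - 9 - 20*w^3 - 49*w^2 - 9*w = -20*w^3 - 17*w^2 + 5*w + 2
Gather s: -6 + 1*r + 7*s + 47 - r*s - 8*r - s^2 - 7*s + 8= -r*s - 7*r - s^2 + 49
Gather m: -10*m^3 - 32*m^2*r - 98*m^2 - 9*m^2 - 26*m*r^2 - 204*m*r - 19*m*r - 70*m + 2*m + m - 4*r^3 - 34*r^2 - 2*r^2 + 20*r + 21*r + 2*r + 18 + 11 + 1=-10*m^3 + m^2*(-32*r - 107) + m*(-26*r^2 - 223*r - 67) - 4*r^3 - 36*r^2 + 43*r + 30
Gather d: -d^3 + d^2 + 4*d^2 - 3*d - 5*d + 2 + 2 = -d^3 + 5*d^2 - 8*d + 4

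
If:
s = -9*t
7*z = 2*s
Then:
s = 7*z/2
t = -7*z/18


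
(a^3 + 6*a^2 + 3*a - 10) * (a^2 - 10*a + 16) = a^5 - 4*a^4 - 41*a^3 + 56*a^2 + 148*a - 160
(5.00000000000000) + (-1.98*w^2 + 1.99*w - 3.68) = -1.98*w^2 + 1.99*w + 1.32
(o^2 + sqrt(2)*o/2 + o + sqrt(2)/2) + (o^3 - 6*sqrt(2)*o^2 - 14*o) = o^3 - 6*sqrt(2)*o^2 + o^2 - 13*o + sqrt(2)*o/2 + sqrt(2)/2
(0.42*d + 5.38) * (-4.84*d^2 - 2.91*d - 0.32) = -2.0328*d^3 - 27.2614*d^2 - 15.7902*d - 1.7216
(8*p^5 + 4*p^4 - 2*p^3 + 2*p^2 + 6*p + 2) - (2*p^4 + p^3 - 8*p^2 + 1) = 8*p^5 + 2*p^4 - 3*p^3 + 10*p^2 + 6*p + 1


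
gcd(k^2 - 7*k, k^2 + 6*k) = k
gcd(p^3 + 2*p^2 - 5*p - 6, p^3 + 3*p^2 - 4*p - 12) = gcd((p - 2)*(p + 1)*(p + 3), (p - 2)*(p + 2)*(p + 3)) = p^2 + p - 6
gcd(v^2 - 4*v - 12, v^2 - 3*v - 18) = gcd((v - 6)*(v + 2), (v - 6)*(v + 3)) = v - 6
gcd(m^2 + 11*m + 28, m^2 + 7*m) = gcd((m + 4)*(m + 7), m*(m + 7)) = m + 7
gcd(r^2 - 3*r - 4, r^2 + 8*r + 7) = r + 1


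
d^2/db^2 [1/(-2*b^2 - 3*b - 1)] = 2*(4*b^2 + 6*b - (4*b + 3)^2 + 2)/(2*b^2 + 3*b + 1)^3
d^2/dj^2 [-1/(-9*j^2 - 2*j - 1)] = 2*(-81*j^2 - 18*j + 4*(9*j + 1)^2 - 9)/(9*j^2 + 2*j + 1)^3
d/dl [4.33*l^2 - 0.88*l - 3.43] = 8.66*l - 0.88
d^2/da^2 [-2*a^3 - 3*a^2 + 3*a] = -12*a - 6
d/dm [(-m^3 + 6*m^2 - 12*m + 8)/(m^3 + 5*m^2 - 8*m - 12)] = (-11*m^2 - 4*m + 52)/(m^4 + 14*m^3 + 61*m^2 + 84*m + 36)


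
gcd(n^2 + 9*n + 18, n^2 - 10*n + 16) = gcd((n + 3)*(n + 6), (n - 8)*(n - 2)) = 1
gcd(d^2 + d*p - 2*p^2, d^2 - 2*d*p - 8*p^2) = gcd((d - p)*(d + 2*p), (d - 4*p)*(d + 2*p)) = d + 2*p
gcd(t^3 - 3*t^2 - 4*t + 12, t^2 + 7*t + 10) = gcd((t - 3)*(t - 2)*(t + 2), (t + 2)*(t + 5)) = t + 2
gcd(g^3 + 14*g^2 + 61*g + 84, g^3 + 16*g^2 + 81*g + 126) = g^2 + 10*g + 21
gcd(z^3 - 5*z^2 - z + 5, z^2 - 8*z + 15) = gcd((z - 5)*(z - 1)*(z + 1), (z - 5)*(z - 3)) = z - 5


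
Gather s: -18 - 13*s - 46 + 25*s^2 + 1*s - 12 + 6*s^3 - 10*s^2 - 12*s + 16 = 6*s^3 + 15*s^2 - 24*s - 60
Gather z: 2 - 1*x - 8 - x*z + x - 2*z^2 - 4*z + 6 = -2*z^2 + z*(-x - 4)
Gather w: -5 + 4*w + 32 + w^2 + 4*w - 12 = w^2 + 8*w + 15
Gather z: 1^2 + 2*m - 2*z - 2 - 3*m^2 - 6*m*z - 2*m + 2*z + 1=-3*m^2 - 6*m*z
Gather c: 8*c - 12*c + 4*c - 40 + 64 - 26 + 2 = 0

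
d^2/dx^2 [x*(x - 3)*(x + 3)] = 6*x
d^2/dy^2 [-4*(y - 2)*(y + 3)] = -8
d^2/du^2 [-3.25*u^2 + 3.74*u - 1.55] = -6.50000000000000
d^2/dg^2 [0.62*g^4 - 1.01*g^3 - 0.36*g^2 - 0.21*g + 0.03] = 7.44*g^2 - 6.06*g - 0.72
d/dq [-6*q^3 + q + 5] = 1 - 18*q^2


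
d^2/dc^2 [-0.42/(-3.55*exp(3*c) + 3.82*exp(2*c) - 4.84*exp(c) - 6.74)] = ((-13.419*exp(2*c) + 6.4176*exp(c) - 2.0328)*(3.55*exp(3*c) - 3.82*exp(2*c) + 4.84*exp(c) + 6.74) + 0.42*(10.65*exp(2*c) - 7.64*exp(c) + 4.84)*(21.3*exp(2*c) - 15.28*exp(c) + 9.68)*exp(c))*exp(c)/(3.55*exp(3*c) - 3.82*exp(2*c) + 4.84*exp(c) + 6.74)^3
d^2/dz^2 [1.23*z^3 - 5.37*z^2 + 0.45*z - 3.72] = 7.38*z - 10.74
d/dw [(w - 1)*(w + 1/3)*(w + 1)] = 3*w^2 + 2*w/3 - 1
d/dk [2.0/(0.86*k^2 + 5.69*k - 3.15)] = (-3.44*k - 11.38)/(0.86*k^2 + 5.69*k - 3.15)^2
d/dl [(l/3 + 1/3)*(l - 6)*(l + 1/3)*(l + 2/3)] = 4*l^3/3 - 4*l^2 - 194*l/27 - 64/27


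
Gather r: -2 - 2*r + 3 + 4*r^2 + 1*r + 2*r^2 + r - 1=6*r^2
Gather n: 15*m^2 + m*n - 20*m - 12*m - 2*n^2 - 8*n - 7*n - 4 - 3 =15*m^2 - 32*m - 2*n^2 + n*(m - 15) - 7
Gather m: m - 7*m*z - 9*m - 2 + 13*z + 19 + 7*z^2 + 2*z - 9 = m*(-7*z - 8) + 7*z^2 + 15*z + 8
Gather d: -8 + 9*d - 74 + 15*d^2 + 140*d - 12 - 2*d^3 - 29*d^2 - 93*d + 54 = -2*d^3 - 14*d^2 + 56*d - 40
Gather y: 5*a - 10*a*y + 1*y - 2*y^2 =5*a - 2*y^2 + y*(1 - 10*a)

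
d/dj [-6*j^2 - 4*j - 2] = -12*j - 4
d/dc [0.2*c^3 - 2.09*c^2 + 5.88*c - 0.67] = 0.6*c^2 - 4.18*c + 5.88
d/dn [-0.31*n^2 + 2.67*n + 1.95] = 2.67 - 0.62*n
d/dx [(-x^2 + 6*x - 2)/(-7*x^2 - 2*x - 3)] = 22*(2*x^2 - x - 1)/(49*x^4 + 28*x^3 + 46*x^2 + 12*x + 9)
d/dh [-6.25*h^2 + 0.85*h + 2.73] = 0.85 - 12.5*h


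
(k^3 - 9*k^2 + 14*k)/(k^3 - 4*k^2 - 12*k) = (-k^2 + 9*k - 14)/(-k^2 + 4*k + 12)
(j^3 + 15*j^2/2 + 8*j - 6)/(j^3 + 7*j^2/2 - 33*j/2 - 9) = (2*j^2 + 3*j - 2)/(2*j^2 - 5*j - 3)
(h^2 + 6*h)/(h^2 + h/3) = 3*(h + 6)/(3*h + 1)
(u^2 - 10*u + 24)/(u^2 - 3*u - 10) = (-u^2 + 10*u - 24)/(-u^2 + 3*u + 10)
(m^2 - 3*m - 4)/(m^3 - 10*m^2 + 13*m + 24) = (m - 4)/(m^2 - 11*m + 24)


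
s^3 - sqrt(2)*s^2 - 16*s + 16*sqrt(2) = (s - 4)*(s + 4)*(s - sqrt(2))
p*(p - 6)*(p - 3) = p^3 - 9*p^2 + 18*p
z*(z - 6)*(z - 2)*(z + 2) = z^4 - 6*z^3 - 4*z^2 + 24*z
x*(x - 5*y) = x^2 - 5*x*y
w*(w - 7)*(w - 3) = w^3 - 10*w^2 + 21*w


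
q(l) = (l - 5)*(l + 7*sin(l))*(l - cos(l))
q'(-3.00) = -59.94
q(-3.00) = -64.12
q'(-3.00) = -59.94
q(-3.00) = -64.12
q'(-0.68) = 71.46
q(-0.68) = -42.07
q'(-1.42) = 34.39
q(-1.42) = -84.08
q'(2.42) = 26.97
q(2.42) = -57.62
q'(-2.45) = -24.68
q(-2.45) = -86.53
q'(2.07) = -6.71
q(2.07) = -61.35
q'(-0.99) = 61.87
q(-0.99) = -63.06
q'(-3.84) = -130.15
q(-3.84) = 17.96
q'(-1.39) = 36.51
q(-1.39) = -83.02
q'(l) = (l - 5)*(l + 7*sin(l))*(sin(l) + 1) + (l - 5)*(l - cos(l))*(7*cos(l) + 1) + (l + 7*sin(l))*(l - cos(l))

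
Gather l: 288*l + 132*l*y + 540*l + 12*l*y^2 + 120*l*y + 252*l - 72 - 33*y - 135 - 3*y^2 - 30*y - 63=l*(12*y^2 + 252*y + 1080) - 3*y^2 - 63*y - 270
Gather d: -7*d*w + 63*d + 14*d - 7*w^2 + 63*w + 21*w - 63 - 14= d*(77 - 7*w) - 7*w^2 + 84*w - 77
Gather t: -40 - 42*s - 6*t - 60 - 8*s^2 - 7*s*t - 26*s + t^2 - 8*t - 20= -8*s^2 - 68*s + t^2 + t*(-7*s - 14) - 120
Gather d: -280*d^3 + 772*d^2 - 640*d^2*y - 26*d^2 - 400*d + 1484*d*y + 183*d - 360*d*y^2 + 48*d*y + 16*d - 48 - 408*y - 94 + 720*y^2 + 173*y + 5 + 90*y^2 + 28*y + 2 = -280*d^3 + d^2*(746 - 640*y) + d*(-360*y^2 + 1532*y - 201) + 810*y^2 - 207*y - 135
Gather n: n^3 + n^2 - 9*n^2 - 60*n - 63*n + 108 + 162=n^3 - 8*n^2 - 123*n + 270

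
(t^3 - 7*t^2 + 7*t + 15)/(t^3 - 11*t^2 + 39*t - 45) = (t + 1)/(t - 3)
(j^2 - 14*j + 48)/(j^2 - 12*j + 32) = (j - 6)/(j - 4)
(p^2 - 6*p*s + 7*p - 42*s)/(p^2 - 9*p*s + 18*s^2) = (p + 7)/(p - 3*s)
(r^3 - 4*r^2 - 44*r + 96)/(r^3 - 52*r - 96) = (r - 2)/(r + 2)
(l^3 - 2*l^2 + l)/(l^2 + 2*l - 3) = l*(l - 1)/(l + 3)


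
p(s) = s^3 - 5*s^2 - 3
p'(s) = 3*s^2 - 10*s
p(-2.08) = -33.63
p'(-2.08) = 33.78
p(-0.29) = -3.44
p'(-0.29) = 3.15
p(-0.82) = -6.91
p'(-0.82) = 10.22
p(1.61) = -11.79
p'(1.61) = -8.32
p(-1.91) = -28.21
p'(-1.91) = 30.04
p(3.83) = -20.16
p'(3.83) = 5.71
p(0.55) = -4.35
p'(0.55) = -4.59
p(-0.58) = -4.88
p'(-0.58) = 6.81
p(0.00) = -3.00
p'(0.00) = 0.00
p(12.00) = 1005.00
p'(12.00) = 312.00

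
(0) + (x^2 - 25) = x^2 - 25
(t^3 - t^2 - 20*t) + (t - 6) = t^3 - t^2 - 19*t - 6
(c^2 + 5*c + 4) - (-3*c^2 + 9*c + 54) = 4*c^2 - 4*c - 50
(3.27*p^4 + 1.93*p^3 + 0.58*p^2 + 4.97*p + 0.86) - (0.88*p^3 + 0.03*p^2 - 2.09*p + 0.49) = 3.27*p^4 + 1.05*p^3 + 0.55*p^2 + 7.06*p + 0.37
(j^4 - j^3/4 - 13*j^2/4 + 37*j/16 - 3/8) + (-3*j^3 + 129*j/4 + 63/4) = j^4 - 13*j^3/4 - 13*j^2/4 + 553*j/16 + 123/8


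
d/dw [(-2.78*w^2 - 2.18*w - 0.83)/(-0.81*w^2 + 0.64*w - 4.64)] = (-3.545*w^2 + 24.4538*w + 10.6464)/(0.6561*w^4 - 1.0368*w^3 + 7.9264*w^2 - 5.9392*w + 21.5296)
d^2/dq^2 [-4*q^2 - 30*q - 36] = -8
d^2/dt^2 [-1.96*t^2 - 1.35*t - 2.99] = -3.92000000000000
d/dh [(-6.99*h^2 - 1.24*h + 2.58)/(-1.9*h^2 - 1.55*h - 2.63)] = (8.4785*h^2 + 46.5714*h + 7.2602)/(3.61*h^4 + 5.89*h^3 + 12.3965*h^2 + 8.153*h + 6.9169)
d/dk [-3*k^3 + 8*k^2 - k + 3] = -9*k^2 + 16*k - 1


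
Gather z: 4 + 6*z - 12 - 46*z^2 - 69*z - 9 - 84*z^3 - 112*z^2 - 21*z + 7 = -84*z^3 - 158*z^2 - 84*z - 10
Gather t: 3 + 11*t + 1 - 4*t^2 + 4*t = -4*t^2 + 15*t + 4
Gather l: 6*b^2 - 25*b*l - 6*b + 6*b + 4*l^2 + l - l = 6*b^2 - 25*b*l + 4*l^2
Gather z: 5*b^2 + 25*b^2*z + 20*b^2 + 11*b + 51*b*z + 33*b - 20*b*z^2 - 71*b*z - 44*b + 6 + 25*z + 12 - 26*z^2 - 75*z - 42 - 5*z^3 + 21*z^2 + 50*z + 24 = 25*b^2 - 5*z^3 + z^2*(-20*b - 5) + z*(25*b^2 - 20*b)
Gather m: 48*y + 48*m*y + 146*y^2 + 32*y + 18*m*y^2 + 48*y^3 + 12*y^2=m*(18*y^2 + 48*y) + 48*y^3 + 158*y^2 + 80*y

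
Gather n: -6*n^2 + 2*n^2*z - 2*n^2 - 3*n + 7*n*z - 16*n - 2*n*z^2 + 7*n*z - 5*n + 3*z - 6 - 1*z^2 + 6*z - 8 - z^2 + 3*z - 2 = n^2*(2*z - 8) + n*(-2*z^2 + 14*z - 24) - 2*z^2 + 12*z - 16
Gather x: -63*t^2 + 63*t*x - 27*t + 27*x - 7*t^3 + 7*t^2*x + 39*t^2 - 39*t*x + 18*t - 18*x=-7*t^3 - 24*t^2 - 9*t + x*(7*t^2 + 24*t + 9)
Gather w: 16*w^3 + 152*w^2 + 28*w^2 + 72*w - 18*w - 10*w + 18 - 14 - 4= 16*w^3 + 180*w^2 + 44*w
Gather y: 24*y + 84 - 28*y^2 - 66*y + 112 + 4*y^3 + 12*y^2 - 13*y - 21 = 4*y^3 - 16*y^2 - 55*y + 175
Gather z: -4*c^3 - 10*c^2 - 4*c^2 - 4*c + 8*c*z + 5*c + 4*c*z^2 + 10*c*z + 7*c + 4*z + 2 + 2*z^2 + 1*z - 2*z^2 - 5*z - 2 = -4*c^3 - 14*c^2 + 4*c*z^2 + 18*c*z + 8*c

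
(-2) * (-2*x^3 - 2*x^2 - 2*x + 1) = 4*x^3 + 4*x^2 + 4*x - 2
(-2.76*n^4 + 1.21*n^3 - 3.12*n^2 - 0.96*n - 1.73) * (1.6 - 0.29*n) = 0.8004*n^5 - 4.7669*n^4 + 2.8408*n^3 - 4.7136*n^2 - 1.0343*n - 2.768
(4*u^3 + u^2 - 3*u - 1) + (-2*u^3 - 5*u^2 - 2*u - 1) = 2*u^3 - 4*u^2 - 5*u - 2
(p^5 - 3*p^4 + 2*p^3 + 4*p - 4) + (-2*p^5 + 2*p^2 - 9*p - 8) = -p^5 - 3*p^4 + 2*p^3 + 2*p^2 - 5*p - 12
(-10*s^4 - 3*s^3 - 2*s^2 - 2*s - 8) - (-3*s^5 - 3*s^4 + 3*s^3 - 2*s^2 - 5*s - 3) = 3*s^5 - 7*s^4 - 6*s^3 + 3*s - 5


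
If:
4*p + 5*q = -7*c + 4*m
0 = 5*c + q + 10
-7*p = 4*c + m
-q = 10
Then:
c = 0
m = -175/16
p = 25/16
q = -10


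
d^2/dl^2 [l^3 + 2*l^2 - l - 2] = 6*l + 4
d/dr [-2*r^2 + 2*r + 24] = 2 - 4*r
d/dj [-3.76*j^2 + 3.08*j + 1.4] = 3.08 - 7.52*j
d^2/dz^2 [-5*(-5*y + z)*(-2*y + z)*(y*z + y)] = 10*y*(7*y - 3*z - 1)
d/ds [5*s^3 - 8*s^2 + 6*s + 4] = 15*s^2 - 16*s + 6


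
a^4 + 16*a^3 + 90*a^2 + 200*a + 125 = (a + 1)*(a + 5)^3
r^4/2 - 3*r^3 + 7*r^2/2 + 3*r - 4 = (r/2 + 1/2)*(r - 4)*(r - 2)*(r - 1)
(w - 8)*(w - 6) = w^2 - 14*w + 48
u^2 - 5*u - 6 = (u - 6)*(u + 1)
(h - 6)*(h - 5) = h^2 - 11*h + 30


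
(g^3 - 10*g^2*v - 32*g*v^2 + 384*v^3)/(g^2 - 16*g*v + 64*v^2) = g + 6*v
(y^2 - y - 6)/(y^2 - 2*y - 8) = (y - 3)/(y - 4)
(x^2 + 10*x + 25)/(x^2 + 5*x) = (x + 5)/x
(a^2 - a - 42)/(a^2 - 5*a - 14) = (a + 6)/(a + 2)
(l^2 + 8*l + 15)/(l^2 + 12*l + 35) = (l + 3)/(l + 7)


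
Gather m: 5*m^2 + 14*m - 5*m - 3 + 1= 5*m^2 + 9*m - 2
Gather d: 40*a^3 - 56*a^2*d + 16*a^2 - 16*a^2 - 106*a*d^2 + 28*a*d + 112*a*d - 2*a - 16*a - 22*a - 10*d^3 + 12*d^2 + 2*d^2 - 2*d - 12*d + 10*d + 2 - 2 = 40*a^3 - 40*a - 10*d^3 + d^2*(14 - 106*a) + d*(-56*a^2 + 140*a - 4)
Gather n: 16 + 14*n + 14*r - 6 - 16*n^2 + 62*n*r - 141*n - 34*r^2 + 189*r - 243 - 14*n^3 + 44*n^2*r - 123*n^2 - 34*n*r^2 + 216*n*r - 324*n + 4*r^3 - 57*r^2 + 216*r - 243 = -14*n^3 + n^2*(44*r - 139) + n*(-34*r^2 + 278*r - 451) + 4*r^3 - 91*r^2 + 419*r - 476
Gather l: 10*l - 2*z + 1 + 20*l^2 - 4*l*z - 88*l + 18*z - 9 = 20*l^2 + l*(-4*z - 78) + 16*z - 8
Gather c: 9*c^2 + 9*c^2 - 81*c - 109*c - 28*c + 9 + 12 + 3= 18*c^2 - 218*c + 24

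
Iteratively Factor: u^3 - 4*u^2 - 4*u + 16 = (u - 4)*(u^2 - 4) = (u - 4)*(u - 2)*(u + 2)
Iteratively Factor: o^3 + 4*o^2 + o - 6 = (o + 2)*(o^2 + 2*o - 3) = (o - 1)*(o + 2)*(o + 3)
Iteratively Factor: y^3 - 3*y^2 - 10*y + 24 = (y - 4)*(y^2 + y - 6) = (y - 4)*(y - 2)*(y + 3)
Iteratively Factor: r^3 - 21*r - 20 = (r - 5)*(r^2 + 5*r + 4) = (r - 5)*(r + 1)*(r + 4)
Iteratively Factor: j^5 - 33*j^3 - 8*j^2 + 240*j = (j)*(j^4 - 33*j^2 - 8*j + 240) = j*(j - 5)*(j^3 + 5*j^2 - 8*j - 48) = j*(j - 5)*(j + 4)*(j^2 + j - 12) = j*(j - 5)*(j + 4)^2*(j - 3)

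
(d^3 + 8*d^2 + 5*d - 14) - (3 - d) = d^3 + 8*d^2 + 6*d - 17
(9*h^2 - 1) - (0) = 9*h^2 - 1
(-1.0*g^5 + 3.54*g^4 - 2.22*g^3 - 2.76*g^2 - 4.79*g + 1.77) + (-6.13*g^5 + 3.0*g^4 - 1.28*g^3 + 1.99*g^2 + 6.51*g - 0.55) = -7.13*g^5 + 6.54*g^4 - 3.5*g^3 - 0.77*g^2 + 1.72*g + 1.22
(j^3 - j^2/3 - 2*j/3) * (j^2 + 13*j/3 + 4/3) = j^5 + 4*j^4 - 7*j^3/9 - 10*j^2/3 - 8*j/9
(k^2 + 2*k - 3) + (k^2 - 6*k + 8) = 2*k^2 - 4*k + 5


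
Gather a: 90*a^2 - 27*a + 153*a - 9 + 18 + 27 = 90*a^2 + 126*a + 36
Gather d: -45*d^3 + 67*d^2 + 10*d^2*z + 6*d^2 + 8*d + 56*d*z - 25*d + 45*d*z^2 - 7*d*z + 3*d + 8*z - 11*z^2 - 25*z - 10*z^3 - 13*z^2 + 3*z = -45*d^3 + d^2*(10*z + 73) + d*(45*z^2 + 49*z - 14) - 10*z^3 - 24*z^2 - 14*z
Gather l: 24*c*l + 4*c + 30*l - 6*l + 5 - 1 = 4*c + l*(24*c + 24) + 4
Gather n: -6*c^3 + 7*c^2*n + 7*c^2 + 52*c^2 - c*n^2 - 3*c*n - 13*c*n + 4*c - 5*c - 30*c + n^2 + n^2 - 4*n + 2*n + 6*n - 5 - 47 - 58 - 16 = -6*c^3 + 59*c^2 - 31*c + n^2*(2 - c) + n*(7*c^2 - 16*c + 4) - 126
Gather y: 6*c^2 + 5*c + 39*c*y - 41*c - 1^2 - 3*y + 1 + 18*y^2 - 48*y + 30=6*c^2 - 36*c + 18*y^2 + y*(39*c - 51) + 30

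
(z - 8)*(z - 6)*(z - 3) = z^3 - 17*z^2 + 90*z - 144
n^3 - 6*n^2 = n^2*(n - 6)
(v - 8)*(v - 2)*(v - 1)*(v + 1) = v^4 - 10*v^3 + 15*v^2 + 10*v - 16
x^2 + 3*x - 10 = (x - 2)*(x + 5)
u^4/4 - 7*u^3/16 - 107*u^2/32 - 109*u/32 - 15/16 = (u/4 + 1/2)*(u - 5)*(u + 1/2)*(u + 3/4)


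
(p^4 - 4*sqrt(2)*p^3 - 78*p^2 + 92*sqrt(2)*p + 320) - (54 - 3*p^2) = p^4 - 4*sqrt(2)*p^3 - 75*p^2 + 92*sqrt(2)*p + 266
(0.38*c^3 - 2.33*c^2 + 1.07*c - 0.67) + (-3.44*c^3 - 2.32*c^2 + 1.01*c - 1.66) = -3.06*c^3 - 4.65*c^2 + 2.08*c - 2.33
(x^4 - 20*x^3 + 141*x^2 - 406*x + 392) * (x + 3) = x^5 - 17*x^4 + 81*x^3 + 17*x^2 - 826*x + 1176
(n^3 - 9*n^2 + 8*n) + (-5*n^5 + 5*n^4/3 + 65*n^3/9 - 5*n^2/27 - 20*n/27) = -5*n^5 + 5*n^4/3 + 74*n^3/9 - 248*n^2/27 + 196*n/27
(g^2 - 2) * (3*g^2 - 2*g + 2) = 3*g^4 - 2*g^3 - 4*g^2 + 4*g - 4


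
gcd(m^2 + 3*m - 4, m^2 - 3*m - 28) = m + 4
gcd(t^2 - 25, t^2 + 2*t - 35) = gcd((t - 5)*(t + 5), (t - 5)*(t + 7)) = t - 5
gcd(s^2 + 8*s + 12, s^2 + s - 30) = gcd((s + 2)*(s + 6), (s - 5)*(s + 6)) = s + 6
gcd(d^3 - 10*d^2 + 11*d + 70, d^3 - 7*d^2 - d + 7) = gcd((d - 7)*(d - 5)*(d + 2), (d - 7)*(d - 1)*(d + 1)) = d - 7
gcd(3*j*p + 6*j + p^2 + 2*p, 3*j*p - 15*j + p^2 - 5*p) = 3*j + p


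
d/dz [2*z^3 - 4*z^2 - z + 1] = 6*z^2 - 8*z - 1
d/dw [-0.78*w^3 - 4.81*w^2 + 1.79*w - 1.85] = -2.34*w^2 - 9.62*w + 1.79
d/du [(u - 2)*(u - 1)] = 2*u - 3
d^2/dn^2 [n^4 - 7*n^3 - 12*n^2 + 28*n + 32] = 12*n^2 - 42*n - 24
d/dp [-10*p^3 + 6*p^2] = 6*p*(2 - 5*p)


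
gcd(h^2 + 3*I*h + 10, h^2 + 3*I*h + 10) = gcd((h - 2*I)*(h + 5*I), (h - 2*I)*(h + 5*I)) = h^2 + 3*I*h + 10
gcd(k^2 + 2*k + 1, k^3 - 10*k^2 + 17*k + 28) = k + 1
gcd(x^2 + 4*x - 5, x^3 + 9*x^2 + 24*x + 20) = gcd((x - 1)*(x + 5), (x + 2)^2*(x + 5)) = x + 5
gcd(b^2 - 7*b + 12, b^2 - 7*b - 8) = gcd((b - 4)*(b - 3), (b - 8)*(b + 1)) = 1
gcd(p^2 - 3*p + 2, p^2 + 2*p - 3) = p - 1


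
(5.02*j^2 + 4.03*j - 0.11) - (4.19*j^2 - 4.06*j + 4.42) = 0.829999999999999*j^2 + 8.09*j - 4.53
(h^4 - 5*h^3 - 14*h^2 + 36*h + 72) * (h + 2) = h^5 - 3*h^4 - 24*h^3 + 8*h^2 + 144*h + 144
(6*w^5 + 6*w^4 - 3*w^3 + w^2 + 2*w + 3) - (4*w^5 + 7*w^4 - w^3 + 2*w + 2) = 2*w^5 - w^4 - 2*w^3 + w^2 + 1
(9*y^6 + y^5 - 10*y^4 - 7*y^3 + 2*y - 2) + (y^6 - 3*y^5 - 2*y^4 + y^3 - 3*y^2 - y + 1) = 10*y^6 - 2*y^5 - 12*y^4 - 6*y^3 - 3*y^2 + y - 1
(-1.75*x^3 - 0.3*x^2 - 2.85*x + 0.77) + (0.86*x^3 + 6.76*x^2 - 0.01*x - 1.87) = -0.89*x^3 + 6.46*x^2 - 2.86*x - 1.1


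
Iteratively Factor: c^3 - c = (c)*(c^2 - 1) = c*(c + 1)*(c - 1)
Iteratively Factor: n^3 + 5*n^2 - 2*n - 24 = (n + 4)*(n^2 + n - 6) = (n + 3)*(n + 4)*(n - 2)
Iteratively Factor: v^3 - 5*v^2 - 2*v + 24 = (v + 2)*(v^2 - 7*v + 12) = (v - 4)*(v + 2)*(v - 3)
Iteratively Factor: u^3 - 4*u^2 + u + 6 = (u - 3)*(u^2 - u - 2) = (u - 3)*(u - 2)*(u + 1)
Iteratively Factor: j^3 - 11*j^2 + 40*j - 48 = (j - 3)*(j^2 - 8*j + 16) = (j - 4)*(j - 3)*(j - 4)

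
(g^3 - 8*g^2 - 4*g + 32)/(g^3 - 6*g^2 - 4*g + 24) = (g - 8)/(g - 6)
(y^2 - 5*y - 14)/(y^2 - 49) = (y + 2)/(y + 7)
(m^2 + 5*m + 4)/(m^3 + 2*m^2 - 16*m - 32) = (m + 1)/(m^2 - 2*m - 8)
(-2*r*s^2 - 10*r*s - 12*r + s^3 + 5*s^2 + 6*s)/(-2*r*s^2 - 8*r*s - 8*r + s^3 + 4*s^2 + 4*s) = (s + 3)/(s + 2)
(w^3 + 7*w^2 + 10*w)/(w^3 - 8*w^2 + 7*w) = (w^2 + 7*w + 10)/(w^2 - 8*w + 7)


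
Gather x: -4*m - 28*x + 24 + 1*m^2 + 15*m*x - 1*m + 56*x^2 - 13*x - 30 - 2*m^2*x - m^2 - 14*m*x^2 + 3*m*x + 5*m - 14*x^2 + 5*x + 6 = x^2*(42 - 14*m) + x*(-2*m^2 + 18*m - 36)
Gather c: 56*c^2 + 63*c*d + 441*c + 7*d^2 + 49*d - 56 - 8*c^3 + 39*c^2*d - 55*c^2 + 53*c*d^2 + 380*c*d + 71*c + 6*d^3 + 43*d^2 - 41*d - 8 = -8*c^3 + c^2*(39*d + 1) + c*(53*d^2 + 443*d + 512) + 6*d^3 + 50*d^2 + 8*d - 64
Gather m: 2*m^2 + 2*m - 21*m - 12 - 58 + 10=2*m^2 - 19*m - 60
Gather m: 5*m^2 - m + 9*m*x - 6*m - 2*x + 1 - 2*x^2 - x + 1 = 5*m^2 + m*(9*x - 7) - 2*x^2 - 3*x + 2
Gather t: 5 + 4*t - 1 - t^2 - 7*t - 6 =-t^2 - 3*t - 2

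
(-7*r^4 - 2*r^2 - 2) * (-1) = 7*r^4 + 2*r^2 + 2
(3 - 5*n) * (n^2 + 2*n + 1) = -5*n^3 - 7*n^2 + n + 3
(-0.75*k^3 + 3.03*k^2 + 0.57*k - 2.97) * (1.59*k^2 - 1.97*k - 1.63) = -1.1925*k^5 + 6.2952*k^4 - 3.8403*k^3 - 10.7841*k^2 + 4.9218*k + 4.8411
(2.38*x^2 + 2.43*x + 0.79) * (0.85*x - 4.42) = 2.023*x^3 - 8.4541*x^2 - 10.0691*x - 3.4918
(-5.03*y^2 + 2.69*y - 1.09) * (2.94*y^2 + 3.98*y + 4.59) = -14.7882*y^4 - 12.1108*y^3 - 15.5861*y^2 + 8.0089*y - 5.0031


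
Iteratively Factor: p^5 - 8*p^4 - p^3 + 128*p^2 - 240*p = (p + 4)*(p^4 - 12*p^3 + 47*p^2 - 60*p) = p*(p + 4)*(p^3 - 12*p^2 + 47*p - 60) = p*(p - 5)*(p + 4)*(p^2 - 7*p + 12) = p*(p - 5)*(p - 4)*(p + 4)*(p - 3)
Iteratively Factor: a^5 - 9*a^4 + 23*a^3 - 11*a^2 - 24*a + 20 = (a - 2)*(a^4 - 7*a^3 + 9*a^2 + 7*a - 10) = (a - 2)*(a + 1)*(a^3 - 8*a^2 + 17*a - 10) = (a - 2)^2*(a + 1)*(a^2 - 6*a + 5) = (a - 5)*(a - 2)^2*(a + 1)*(a - 1)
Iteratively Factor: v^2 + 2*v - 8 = (v - 2)*(v + 4)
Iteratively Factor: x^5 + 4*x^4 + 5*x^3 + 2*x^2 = (x + 1)*(x^4 + 3*x^3 + 2*x^2) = x*(x + 1)*(x^3 + 3*x^2 + 2*x) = x*(x + 1)*(x + 2)*(x^2 + x) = x*(x + 1)^2*(x + 2)*(x)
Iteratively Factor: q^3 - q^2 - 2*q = (q - 2)*(q^2 + q) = q*(q - 2)*(q + 1)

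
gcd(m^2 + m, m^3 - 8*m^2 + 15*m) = m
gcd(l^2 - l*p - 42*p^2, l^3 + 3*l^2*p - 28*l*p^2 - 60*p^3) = l + 6*p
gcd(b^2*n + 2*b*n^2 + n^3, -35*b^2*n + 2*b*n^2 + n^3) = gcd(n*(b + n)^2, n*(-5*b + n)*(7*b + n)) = n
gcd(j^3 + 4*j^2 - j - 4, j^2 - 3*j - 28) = j + 4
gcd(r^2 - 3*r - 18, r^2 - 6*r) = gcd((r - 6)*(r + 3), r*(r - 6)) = r - 6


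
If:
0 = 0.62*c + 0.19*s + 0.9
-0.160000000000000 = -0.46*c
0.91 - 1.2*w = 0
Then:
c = 0.35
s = -5.87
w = 0.76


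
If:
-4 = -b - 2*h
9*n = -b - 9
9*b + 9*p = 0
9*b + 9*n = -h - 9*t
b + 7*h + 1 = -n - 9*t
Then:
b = 27/13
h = 25/26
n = -16/13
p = -27/13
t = -223/234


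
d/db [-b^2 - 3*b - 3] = -2*b - 3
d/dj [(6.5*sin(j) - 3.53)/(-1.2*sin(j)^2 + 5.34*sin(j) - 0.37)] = (7.8*sin(j)^2 - 8.472*sin(j) + 16.4452)*cos(j)/(1.44*sin(j)^4 - 12.816*sin(j)^3 + 29.4036*sin(j)^2 - 3.9516*sin(j) + 0.1369)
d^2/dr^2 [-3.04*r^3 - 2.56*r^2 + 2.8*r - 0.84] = -18.24*r - 5.12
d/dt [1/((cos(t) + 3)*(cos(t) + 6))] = (2*cos(t) + 9)*sin(t)/((cos(t) + 3)^2*(cos(t) + 6)^2)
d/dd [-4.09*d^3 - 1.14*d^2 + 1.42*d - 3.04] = -12.27*d^2 - 2.28*d + 1.42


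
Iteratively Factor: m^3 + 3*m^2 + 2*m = (m + 1)*(m^2 + 2*m) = (m + 1)*(m + 2)*(m)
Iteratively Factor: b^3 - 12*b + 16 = (b - 2)*(b^2 + 2*b - 8) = (b - 2)^2*(b + 4)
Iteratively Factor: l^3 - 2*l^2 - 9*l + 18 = (l - 2)*(l^2 - 9) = (l - 3)*(l - 2)*(l + 3)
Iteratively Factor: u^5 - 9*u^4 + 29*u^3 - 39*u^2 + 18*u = (u - 3)*(u^4 - 6*u^3 + 11*u^2 - 6*u) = (u - 3)*(u - 1)*(u^3 - 5*u^2 + 6*u) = (u - 3)^2*(u - 1)*(u^2 - 2*u) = (u - 3)^2*(u - 2)*(u - 1)*(u)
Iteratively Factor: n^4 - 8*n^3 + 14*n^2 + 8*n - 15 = (n - 1)*(n^3 - 7*n^2 + 7*n + 15) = (n - 3)*(n - 1)*(n^2 - 4*n - 5) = (n - 5)*(n - 3)*(n - 1)*(n + 1)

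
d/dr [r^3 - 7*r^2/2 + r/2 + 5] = 3*r^2 - 7*r + 1/2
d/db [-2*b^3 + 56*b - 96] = 56 - 6*b^2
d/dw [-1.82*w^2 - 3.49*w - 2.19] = -3.64*w - 3.49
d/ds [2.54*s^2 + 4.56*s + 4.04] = 5.08*s + 4.56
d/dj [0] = 0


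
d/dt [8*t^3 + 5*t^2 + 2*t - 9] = 24*t^2 + 10*t + 2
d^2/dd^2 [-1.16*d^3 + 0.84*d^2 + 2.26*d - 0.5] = 1.68 - 6.96*d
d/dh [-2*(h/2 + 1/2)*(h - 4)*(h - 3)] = -3*h^2 + 12*h - 5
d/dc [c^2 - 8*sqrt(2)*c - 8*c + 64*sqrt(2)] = 2*c - 8*sqrt(2) - 8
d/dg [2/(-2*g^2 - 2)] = 2*g/(g^2 + 1)^2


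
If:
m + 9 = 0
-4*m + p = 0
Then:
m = -9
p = -36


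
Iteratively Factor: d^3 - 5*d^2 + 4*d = (d)*(d^2 - 5*d + 4) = d*(d - 4)*(d - 1)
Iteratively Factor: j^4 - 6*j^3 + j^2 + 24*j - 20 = (j - 1)*(j^3 - 5*j^2 - 4*j + 20) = (j - 5)*(j - 1)*(j^2 - 4) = (j - 5)*(j - 1)*(j + 2)*(j - 2)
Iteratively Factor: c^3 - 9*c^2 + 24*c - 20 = (c - 2)*(c^2 - 7*c + 10) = (c - 2)^2*(c - 5)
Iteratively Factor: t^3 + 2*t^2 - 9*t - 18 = (t + 3)*(t^2 - t - 6) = (t + 2)*(t + 3)*(t - 3)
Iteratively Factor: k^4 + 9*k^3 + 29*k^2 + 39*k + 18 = (k + 3)*(k^3 + 6*k^2 + 11*k + 6) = (k + 3)^2*(k^2 + 3*k + 2) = (k + 1)*(k + 3)^2*(k + 2)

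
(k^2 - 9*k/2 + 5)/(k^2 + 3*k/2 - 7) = (2*k - 5)/(2*k + 7)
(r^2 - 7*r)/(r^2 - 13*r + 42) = r/(r - 6)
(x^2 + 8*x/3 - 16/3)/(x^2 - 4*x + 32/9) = 3*(x + 4)/(3*x - 8)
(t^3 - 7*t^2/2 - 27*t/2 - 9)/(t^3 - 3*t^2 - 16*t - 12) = (t + 3/2)/(t + 2)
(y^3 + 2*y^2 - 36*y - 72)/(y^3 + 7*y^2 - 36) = (y^2 - 4*y - 12)/(y^2 + y - 6)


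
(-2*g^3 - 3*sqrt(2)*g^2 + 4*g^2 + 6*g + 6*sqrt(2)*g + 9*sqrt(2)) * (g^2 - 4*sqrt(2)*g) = -2*g^5 + 4*g^4 + 5*sqrt(2)*g^4 - 10*sqrt(2)*g^3 + 30*g^3 - 48*g^2 - 15*sqrt(2)*g^2 - 72*g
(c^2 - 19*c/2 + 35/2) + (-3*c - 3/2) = c^2 - 25*c/2 + 16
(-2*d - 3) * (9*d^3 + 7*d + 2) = -18*d^4 - 27*d^3 - 14*d^2 - 25*d - 6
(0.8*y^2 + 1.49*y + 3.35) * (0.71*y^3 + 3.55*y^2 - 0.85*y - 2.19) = 0.568*y^5 + 3.8979*y^4 + 6.988*y^3 + 8.874*y^2 - 6.1106*y - 7.3365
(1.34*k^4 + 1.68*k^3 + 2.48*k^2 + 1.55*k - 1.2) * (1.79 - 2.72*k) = -3.6448*k^5 - 2.171*k^4 - 3.7384*k^3 + 0.2232*k^2 + 6.0385*k - 2.148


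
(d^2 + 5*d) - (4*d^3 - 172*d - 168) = -4*d^3 + d^2 + 177*d + 168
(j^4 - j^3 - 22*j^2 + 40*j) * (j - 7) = j^5 - 8*j^4 - 15*j^3 + 194*j^2 - 280*j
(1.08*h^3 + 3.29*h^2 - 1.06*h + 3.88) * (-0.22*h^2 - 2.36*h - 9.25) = -0.2376*h^5 - 3.2726*h^4 - 17.5212*h^3 - 28.7845*h^2 + 0.648200000000001*h - 35.89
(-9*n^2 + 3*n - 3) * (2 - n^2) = 9*n^4 - 3*n^3 - 15*n^2 + 6*n - 6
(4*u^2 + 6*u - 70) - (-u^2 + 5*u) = 5*u^2 + u - 70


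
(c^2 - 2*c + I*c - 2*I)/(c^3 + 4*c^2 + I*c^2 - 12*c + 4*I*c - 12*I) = 1/(c + 6)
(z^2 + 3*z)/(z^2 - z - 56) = z*(z + 3)/(z^2 - z - 56)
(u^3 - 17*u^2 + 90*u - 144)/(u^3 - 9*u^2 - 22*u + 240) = (u - 3)/(u + 5)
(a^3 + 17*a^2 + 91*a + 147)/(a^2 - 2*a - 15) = (a^2 + 14*a + 49)/(a - 5)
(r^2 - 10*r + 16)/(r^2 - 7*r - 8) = (r - 2)/(r + 1)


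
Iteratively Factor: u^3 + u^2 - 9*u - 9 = (u - 3)*(u^2 + 4*u + 3) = (u - 3)*(u + 1)*(u + 3)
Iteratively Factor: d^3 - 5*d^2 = (d - 5)*(d^2) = d*(d - 5)*(d)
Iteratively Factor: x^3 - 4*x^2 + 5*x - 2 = (x - 1)*(x^2 - 3*x + 2) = (x - 2)*(x - 1)*(x - 1)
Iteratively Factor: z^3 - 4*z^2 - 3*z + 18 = (z + 2)*(z^2 - 6*z + 9) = (z - 3)*(z + 2)*(z - 3)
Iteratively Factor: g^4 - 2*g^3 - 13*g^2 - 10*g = (g + 2)*(g^3 - 4*g^2 - 5*g) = g*(g + 2)*(g^2 - 4*g - 5) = g*(g + 1)*(g + 2)*(g - 5)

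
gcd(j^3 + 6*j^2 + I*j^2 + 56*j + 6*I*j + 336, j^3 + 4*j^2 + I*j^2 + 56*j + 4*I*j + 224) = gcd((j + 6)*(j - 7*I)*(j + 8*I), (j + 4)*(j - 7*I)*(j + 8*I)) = j^2 + I*j + 56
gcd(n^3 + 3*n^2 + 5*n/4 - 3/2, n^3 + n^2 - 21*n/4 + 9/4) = n - 1/2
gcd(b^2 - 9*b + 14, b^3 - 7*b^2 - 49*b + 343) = b - 7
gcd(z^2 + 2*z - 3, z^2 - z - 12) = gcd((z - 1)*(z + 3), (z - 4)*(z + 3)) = z + 3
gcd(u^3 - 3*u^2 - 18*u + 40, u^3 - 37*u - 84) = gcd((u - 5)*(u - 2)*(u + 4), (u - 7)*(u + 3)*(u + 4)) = u + 4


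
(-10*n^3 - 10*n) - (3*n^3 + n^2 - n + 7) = -13*n^3 - n^2 - 9*n - 7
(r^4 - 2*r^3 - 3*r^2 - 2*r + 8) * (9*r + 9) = 9*r^5 - 9*r^4 - 45*r^3 - 45*r^2 + 54*r + 72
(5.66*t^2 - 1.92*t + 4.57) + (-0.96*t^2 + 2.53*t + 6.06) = 4.7*t^2 + 0.61*t + 10.63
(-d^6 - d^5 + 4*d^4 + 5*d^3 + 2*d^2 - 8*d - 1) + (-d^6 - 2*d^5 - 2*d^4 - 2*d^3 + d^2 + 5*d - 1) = -2*d^6 - 3*d^5 + 2*d^4 + 3*d^3 + 3*d^2 - 3*d - 2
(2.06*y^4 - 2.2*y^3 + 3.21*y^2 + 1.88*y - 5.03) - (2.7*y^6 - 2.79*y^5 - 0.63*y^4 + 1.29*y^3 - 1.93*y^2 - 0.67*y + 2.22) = -2.7*y^6 + 2.79*y^5 + 2.69*y^4 - 3.49*y^3 + 5.14*y^2 + 2.55*y - 7.25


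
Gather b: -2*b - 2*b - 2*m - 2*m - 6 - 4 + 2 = -4*b - 4*m - 8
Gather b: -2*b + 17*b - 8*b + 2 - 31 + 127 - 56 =7*b + 42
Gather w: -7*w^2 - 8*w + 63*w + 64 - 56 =-7*w^2 + 55*w + 8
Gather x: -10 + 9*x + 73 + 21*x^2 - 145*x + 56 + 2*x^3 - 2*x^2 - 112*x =2*x^3 + 19*x^2 - 248*x + 119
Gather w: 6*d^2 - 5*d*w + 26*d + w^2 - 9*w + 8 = 6*d^2 + 26*d + w^2 + w*(-5*d - 9) + 8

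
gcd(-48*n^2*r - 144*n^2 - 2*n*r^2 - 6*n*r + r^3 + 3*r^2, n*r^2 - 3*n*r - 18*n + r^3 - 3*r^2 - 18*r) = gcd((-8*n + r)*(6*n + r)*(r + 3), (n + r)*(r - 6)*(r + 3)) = r + 3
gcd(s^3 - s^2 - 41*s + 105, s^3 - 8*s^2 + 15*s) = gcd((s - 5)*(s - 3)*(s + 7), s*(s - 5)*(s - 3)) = s^2 - 8*s + 15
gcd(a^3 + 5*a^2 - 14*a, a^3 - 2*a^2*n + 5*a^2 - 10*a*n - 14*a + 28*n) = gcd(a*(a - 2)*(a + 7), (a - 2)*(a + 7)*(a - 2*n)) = a^2 + 5*a - 14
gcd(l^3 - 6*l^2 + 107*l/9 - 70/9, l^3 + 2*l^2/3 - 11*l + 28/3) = l - 7/3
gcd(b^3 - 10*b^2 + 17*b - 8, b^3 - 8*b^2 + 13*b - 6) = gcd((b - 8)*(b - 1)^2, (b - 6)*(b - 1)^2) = b^2 - 2*b + 1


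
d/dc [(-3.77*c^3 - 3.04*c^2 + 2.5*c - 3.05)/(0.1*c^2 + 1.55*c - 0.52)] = (-0.377*c^4 - 11.687*c^3 + 0.9192*c^2 + 3.7716*c + 3.4275)/(0.01*c^4 + 0.31*c^3 + 2.2985*c^2 - 1.612*c + 0.2704)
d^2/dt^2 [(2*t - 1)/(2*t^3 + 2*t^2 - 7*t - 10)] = 2*(24*t^5 + 4*t^3 + 270*t^2 + 102*t - 209)/(8*t^9 + 24*t^8 - 60*t^7 - 280*t^6 - 30*t^5 + 1014*t^4 + 1097*t^3 - 870*t^2 - 2100*t - 1000)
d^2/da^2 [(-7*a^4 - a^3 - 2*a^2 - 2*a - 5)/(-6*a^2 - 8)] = (63*a^6 + 252*a^4 + 6*a^3 + 735*a^2 - 24*a - 28)/(27*a^6 + 108*a^4 + 144*a^2 + 64)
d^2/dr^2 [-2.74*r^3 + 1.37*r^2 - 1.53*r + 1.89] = 2.74 - 16.44*r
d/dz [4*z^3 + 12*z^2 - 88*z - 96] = 12*z^2 + 24*z - 88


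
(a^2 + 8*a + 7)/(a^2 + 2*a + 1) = (a + 7)/(a + 1)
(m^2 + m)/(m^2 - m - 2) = m/(m - 2)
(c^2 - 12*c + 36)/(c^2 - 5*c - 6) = (c - 6)/(c + 1)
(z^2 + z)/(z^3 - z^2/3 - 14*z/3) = 3*(z + 1)/(3*z^2 - z - 14)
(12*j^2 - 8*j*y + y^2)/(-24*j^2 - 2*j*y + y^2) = (-2*j + y)/(4*j + y)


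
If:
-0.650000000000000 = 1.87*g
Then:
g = -0.35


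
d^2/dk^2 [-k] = 0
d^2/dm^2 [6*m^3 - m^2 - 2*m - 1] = 36*m - 2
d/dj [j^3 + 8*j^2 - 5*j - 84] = 3*j^2 + 16*j - 5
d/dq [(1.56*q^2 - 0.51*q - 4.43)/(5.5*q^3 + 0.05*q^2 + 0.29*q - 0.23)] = (-8.58*q^4 + 5.61*q^3 + 73.5729*q^2 - 0.2746*q + 1.402)/(30.25*q^6 + 0.55*q^5 + 3.1925*q^4 - 2.501*q^3 + 0.0611*q^2 - 0.1334*q + 0.0529)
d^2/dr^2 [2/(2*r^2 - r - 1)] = 4*(4*r^2 - 2*r - (4*r - 1)^2 - 2)/(-2*r^2 + r + 1)^3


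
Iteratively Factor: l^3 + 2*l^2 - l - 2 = (l + 2)*(l^2 - 1) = (l - 1)*(l + 2)*(l + 1)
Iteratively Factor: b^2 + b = (b)*(b + 1)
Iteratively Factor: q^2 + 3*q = (q + 3)*(q)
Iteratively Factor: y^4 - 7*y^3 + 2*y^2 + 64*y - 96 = (y + 3)*(y^3 - 10*y^2 + 32*y - 32) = (y - 4)*(y + 3)*(y^2 - 6*y + 8) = (y - 4)^2*(y + 3)*(y - 2)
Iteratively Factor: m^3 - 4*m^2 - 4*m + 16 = (m - 2)*(m^2 - 2*m - 8) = (m - 4)*(m - 2)*(m + 2)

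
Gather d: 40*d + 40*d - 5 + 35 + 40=80*d + 70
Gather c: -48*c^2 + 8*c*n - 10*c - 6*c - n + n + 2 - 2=-48*c^2 + c*(8*n - 16)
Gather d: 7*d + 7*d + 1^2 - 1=14*d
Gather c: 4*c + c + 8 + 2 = 5*c + 10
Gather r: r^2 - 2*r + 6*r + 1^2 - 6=r^2 + 4*r - 5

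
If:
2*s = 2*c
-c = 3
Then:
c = -3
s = -3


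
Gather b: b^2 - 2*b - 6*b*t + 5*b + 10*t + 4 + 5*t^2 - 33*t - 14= b^2 + b*(3 - 6*t) + 5*t^2 - 23*t - 10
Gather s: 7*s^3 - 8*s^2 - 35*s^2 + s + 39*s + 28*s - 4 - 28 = 7*s^3 - 43*s^2 + 68*s - 32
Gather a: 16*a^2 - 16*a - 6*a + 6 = 16*a^2 - 22*a + 6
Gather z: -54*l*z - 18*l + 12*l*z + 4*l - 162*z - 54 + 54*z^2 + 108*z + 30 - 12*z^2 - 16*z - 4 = -14*l + 42*z^2 + z*(-42*l - 70) - 28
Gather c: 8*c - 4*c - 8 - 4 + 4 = 4*c - 8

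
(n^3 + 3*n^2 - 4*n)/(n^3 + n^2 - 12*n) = (n - 1)/(n - 3)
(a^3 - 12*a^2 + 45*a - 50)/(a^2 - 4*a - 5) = (a^2 - 7*a + 10)/(a + 1)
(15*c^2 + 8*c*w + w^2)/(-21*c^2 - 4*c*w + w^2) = (5*c + w)/(-7*c + w)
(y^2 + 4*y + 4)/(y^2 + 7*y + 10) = (y + 2)/(y + 5)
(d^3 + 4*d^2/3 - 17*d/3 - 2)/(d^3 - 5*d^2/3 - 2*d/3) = (d + 3)/d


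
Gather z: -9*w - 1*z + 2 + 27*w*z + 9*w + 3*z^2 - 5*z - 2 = 3*z^2 + z*(27*w - 6)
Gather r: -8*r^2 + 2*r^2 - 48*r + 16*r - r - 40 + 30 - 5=-6*r^2 - 33*r - 15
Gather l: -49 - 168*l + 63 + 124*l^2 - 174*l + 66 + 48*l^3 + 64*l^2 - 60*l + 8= 48*l^3 + 188*l^2 - 402*l + 88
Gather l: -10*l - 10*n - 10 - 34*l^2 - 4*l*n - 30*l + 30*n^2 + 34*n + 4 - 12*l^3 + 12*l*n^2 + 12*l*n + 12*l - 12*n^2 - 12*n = -12*l^3 - 34*l^2 + l*(12*n^2 + 8*n - 28) + 18*n^2 + 12*n - 6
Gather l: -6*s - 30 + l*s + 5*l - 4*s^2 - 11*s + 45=l*(s + 5) - 4*s^2 - 17*s + 15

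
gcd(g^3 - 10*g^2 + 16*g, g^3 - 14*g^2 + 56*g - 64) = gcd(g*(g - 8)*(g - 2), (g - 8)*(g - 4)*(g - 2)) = g^2 - 10*g + 16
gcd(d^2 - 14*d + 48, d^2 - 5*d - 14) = 1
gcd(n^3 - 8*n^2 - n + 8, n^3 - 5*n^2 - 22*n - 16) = n^2 - 7*n - 8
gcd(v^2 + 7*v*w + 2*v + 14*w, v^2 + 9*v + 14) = v + 2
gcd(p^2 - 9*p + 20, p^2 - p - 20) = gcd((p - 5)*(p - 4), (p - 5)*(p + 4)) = p - 5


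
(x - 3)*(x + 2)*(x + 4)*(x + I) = x^4 + 3*x^3 + I*x^3 - 10*x^2 + 3*I*x^2 - 24*x - 10*I*x - 24*I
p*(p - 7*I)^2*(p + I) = p^4 - 13*I*p^3 - 35*p^2 - 49*I*p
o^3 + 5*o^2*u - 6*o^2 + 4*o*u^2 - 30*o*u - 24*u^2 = (o - 6)*(o + u)*(o + 4*u)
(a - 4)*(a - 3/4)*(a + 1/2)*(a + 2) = a^4 - 9*a^3/4 - 63*a^2/8 + 11*a/4 + 3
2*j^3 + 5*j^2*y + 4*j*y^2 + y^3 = (j + y)^2*(2*j + y)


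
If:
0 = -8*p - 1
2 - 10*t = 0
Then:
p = -1/8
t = 1/5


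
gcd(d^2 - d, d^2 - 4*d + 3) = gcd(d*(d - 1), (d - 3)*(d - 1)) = d - 1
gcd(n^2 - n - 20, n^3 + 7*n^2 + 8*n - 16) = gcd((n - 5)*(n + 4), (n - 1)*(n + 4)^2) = n + 4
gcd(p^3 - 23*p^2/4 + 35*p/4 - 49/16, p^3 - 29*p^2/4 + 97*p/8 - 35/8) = p^2 - 9*p/4 + 7/8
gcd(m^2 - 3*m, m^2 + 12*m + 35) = 1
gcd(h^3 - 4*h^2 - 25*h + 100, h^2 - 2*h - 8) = h - 4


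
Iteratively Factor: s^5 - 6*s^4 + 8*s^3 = (s - 4)*(s^4 - 2*s^3) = (s - 4)*(s - 2)*(s^3) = s*(s - 4)*(s - 2)*(s^2) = s^2*(s - 4)*(s - 2)*(s)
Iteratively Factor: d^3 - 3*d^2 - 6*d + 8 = (d + 2)*(d^2 - 5*d + 4) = (d - 4)*(d + 2)*(d - 1)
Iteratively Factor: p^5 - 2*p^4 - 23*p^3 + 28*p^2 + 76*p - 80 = (p + 2)*(p^4 - 4*p^3 - 15*p^2 + 58*p - 40) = (p + 2)*(p + 4)*(p^3 - 8*p^2 + 17*p - 10) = (p - 2)*(p + 2)*(p + 4)*(p^2 - 6*p + 5) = (p - 2)*(p - 1)*(p + 2)*(p + 4)*(p - 5)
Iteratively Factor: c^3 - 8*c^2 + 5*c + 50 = (c + 2)*(c^2 - 10*c + 25) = (c - 5)*(c + 2)*(c - 5)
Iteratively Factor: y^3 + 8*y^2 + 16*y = (y)*(y^2 + 8*y + 16) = y*(y + 4)*(y + 4)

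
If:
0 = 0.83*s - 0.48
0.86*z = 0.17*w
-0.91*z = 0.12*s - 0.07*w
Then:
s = 0.58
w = -0.63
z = -0.12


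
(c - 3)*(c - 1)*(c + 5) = c^3 + c^2 - 17*c + 15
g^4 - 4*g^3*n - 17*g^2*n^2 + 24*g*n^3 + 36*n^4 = (g - 6*n)*(g - 2*n)*(g + n)*(g + 3*n)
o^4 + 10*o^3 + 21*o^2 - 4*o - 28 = (o - 1)*(o + 2)^2*(o + 7)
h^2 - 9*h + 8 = (h - 8)*(h - 1)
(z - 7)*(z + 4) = z^2 - 3*z - 28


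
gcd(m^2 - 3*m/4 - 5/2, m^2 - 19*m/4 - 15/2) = m + 5/4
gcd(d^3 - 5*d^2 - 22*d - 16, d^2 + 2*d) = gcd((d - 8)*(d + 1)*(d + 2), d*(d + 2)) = d + 2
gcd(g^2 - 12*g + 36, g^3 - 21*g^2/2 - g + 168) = g - 6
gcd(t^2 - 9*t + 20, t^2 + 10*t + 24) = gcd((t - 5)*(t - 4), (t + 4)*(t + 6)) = 1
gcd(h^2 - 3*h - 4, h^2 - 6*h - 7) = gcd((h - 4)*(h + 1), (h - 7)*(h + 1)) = h + 1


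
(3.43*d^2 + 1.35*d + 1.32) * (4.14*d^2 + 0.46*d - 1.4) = 14.2002*d^4 + 7.1668*d^3 + 1.2838*d^2 - 1.2828*d - 1.848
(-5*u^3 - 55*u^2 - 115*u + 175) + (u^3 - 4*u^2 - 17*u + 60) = -4*u^3 - 59*u^2 - 132*u + 235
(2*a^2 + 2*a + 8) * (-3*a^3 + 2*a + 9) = -6*a^5 - 6*a^4 - 20*a^3 + 22*a^2 + 34*a + 72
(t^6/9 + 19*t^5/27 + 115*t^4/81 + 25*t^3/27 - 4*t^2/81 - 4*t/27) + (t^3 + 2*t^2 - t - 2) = t^6/9 + 19*t^5/27 + 115*t^4/81 + 52*t^3/27 + 158*t^2/81 - 31*t/27 - 2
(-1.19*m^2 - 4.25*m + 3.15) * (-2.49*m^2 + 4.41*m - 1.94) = 2.9631*m^4 + 5.3346*m^3 - 24.2774*m^2 + 22.1365*m - 6.111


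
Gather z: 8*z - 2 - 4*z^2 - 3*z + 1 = -4*z^2 + 5*z - 1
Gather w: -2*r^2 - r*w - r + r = -2*r^2 - r*w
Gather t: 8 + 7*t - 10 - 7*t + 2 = 0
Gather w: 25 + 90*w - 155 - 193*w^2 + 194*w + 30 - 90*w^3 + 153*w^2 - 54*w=-90*w^3 - 40*w^2 + 230*w - 100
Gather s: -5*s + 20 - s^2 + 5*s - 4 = 16 - s^2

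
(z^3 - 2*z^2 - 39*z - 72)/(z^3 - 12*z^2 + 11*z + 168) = (z + 3)/(z - 7)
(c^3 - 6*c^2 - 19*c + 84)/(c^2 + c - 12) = c - 7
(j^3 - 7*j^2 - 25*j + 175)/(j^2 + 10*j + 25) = (j^2 - 12*j + 35)/(j + 5)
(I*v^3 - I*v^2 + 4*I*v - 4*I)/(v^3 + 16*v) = I*(v^3 - v^2 + 4*v - 4)/(v*(v^2 + 16))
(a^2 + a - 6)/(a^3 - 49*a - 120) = (a - 2)/(a^2 - 3*a - 40)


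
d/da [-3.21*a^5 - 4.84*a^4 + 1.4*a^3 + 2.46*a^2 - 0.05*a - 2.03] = -16.05*a^4 - 19.36*a^3 + 4.2*a^2 + 4.92*a - 0.05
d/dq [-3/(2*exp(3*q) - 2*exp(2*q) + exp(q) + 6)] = (18*exp(2*q) - 12*exp(q) + 3)*exp(q)/(2*exp(3*q) - 2*exp(2*q) + exp(q) + 6)^2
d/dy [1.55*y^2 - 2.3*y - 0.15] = 3.1*y - 2.3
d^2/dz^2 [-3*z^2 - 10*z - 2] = -6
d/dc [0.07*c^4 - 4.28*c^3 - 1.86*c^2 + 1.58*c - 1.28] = 0.28*c^3 - 12.84*c^2 - 3.72*c + 1.58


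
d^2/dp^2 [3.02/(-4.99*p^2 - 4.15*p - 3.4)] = (150.396604*p^2 + 125.07934*p - 3.02*(9.98*p + 4.15)*(19.96*p + 8.3) + 102.47464)/(4.99*p^2 + 4.15*p + 3.4)^3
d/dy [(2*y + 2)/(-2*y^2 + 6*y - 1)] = 2*(2*y^2 + 4*y - 7)/(4*y^4 - 24*y^3 + 40*y^2 - 12*y + 1)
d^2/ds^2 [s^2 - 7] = 2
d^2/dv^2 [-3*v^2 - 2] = -6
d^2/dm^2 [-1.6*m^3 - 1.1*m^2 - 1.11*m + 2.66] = -9.6*m - 2.2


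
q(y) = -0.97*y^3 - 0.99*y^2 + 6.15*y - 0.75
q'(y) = -2.91*y^2 - 1.98*y + 6.15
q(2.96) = -16.38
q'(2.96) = -25.21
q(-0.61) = -4.65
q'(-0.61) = 6.27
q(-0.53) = -4.14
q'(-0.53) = 6.38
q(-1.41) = -8.67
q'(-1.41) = 3.16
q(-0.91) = -6.44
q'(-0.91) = 5.54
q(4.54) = -84.00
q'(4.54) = -62.82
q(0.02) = -0.63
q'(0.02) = 6.11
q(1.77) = 1.66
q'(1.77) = -6.47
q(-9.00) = 570.84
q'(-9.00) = -211.74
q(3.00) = -17.40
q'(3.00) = -25.98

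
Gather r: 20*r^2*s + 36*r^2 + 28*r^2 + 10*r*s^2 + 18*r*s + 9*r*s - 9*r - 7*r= r^2*(20*s + 64) + r*(10*s^2 + 27*s - 16)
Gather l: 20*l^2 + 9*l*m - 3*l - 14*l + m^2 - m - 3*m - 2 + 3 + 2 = 20*l^2 + l*(9*m - 17) + m^2 - 4*m + 3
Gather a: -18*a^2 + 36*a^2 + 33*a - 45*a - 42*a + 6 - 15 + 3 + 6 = 18*a^2 - 54*a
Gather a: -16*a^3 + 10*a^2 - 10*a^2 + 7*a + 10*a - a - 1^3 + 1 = -16*a^3 + 16*a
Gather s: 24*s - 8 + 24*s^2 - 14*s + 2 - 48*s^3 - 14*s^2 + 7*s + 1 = -48*s^3 + 10*s^2 + 17*s - 5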